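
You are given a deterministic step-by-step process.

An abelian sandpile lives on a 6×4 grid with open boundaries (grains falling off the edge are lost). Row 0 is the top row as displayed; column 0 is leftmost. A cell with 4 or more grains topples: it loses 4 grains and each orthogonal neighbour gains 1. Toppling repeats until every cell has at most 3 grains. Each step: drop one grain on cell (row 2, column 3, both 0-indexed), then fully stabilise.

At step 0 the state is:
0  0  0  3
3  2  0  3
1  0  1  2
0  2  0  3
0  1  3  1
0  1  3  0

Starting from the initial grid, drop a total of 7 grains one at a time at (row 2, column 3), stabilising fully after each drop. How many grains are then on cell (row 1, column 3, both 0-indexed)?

0) 0  0  0  3
3  2  0  3
1  0  1  2
0  2  0  3
0  1  3  1
0  1  3  0
1) 0  0  0  3
3  2  0  3
1  0  1  3
0  2  0  3
0  1  3  1
0  1  3  0
2) 0  0  1  0
3  2  1  1
1  0  2  2
0  2  1  0
0  1  3  2
0  1  3  0
3) 0  0  1  0
3  2  1  1
1  0  2  3
0  2  1  0
0  1  3  2
0  1  3  0
4) 0  0  1  0
3  2  1  2
1  0  3  0
0  2  1  1
0  1  3  2
0  1  3  0
5) 0  0  1  0
3  2  1  2
1  0  3  1
0  2  1  1
0  1  3  2
0  1  3  0
6) 0  0  1  0
3  2  1  2
1  0  3  2
0  2  1  1
0  1  3  2
0  1  3  0
7) 0  0  1  0
3  2  1  2
1  0  3  3
0  2  1  1
0  1  3  2
0  1  3  0

2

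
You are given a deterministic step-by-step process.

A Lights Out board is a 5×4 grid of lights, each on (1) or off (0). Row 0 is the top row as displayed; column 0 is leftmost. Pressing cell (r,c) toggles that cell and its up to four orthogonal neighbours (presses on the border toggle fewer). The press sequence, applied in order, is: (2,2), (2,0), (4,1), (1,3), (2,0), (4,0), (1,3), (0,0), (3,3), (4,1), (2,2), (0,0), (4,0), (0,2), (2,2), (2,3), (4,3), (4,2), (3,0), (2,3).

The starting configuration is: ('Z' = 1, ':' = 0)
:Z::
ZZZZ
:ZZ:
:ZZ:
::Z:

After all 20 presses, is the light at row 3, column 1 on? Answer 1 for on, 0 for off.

[0] :Z::
ZZZZ
:ZZ:
:ZZ:
::Z:
[1] :Z::
ZZ:Z
:::Z
:Z::
::Z:
[2] :Z::
:Z:Z
ZZ:Z
ZZ::
::Z:
[3] :Z::
:Z:Z
ZZ:Z
Z:::
ZZ::
[4] :Z:Z
:ZZ:
ZZ::
Z:::
ZZ::
[5] :Z:Z
ZZZ:
::::
::::
ZZ::
[6] :Z:Z
ZZZ:
::::
Z:::
::::
[7] :Z::
ZZ:Z
:::Z
Z:::
::::
[8] Z:::
:Z:Z
:::Z
Z:::
::::
[9] Z:::
:Z:Z
::::
Z:ZZ
:::Z
[10] Z:::
:Z:Z
::::
ZZZZ
ZZZZ
[11] Z:::
:ZZZ
:ZZZ
ZZ:Z
ZZZZ
[12] :Z::
ZZZZ
:ZZZ
ZZ:Z
ZZZZ
[13] :Z::
ZZZZ
:ZZZ
:Z:Z
::ZZ
[14] ::ZZ
ZZ:Z
:ZZZ
:Z:Z
::ZZ
[15] ::ZZ
ZZZZ
::::
:ZZZ
::ZZ
[16] ::ZZ
ZZZ:
::ZZ
:ZZ:
::ZZ
[17] ::ZZ
ZZZ:
::ZZ
:ZZZ
::::
[18] ::ZZ
ZZZ:
::ZZ
:Z:Z
:ZZZ
[19] ::ZZ
ZZZ:
Z:ZZ
Z::Z
ZZZZ
[20] ::ZZ
ZZZZ
Z:::
Z:::
ZZZZ

0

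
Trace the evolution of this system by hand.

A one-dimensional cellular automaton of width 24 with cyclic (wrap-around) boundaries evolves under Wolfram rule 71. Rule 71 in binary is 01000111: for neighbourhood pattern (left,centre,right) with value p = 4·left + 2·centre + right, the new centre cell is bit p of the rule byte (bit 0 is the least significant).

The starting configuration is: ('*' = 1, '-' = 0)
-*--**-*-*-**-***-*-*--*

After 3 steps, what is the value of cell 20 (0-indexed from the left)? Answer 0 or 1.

1

step 0: -*--**-*-*-**-***-*-*--*
step 1: -*-*-*-*-*--*---*-*-*-**
step 2: -*-*-*-*-*-**-***-*-*--*
step 3: -*-*-*-*-*--*---*-*-*-**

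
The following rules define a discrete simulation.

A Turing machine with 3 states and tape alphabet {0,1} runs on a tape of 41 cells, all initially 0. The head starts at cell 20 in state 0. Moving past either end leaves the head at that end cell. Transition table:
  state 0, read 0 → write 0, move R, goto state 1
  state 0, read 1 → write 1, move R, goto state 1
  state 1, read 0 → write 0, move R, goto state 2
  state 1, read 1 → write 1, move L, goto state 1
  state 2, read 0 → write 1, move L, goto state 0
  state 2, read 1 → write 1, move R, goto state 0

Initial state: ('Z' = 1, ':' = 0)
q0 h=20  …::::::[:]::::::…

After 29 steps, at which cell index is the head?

33

step 0: q0 h=20  …::::::[:]::::::…
step 1: q1 h=21  …::::::[:]::::::…
step 2: q2 h=22  …::::::[:]::::::…
step 3: q0 h=21  …::::::[:]Z:::::…
step 4: q1 h=22  …::::::[Z]::::::…
step 5: q1 h=21  …::::::[:]Z:::::…
step 6: q2 h=22  …::::::[Z]::::::…
step 7: q0 h=23  …:::::Z[:]::::::…
step 8: q1 h=24  …::::Z:[:]::::::…
step 9: q2 h=25  …:::Z::[:]::::::…
step 10: q0 h=24  …::::Z:[:]Z:::::…
step 11: q1 h=25  …:::Z::[Z]::::::…
step 12: q1 h=24  …::::Z:[:]Z:::::…
step 13: q2 h=25  …:::Z::[Z]::::::…
step 14: q0 h=26  …::Z::Z[:]::::::…
step 15: q1 h=27  …:Z::Z:[:]::::::…
step 16: q2 h=28  …Z::Z::[:]::::::…
step 17: q0 h=27  …:Z::Z:[:]Z:::::…
step 18: q1 h=28  …Z::Z::[Z]::::::…
step 19: q1 h=27  …:Z::Z:[:]Z:::::…
step 20: q2 h=28  …Z::Z::[Z]::::::…
step 21: q0 h=29  …::Z::Z[:]::::::…
step 22: q1 h=30  …:Z::Z:[:]::::::…
step 23: q2 h=31  …Z::Z::[:]::::::…
step 24: q0 h=30  …:Z::Z:[:]Z:::::…
step 25: q1 h=31  …Z::Z::[Z]::::::…
step 26: q1 h=30  …:Z::Z:[:]Z:::::…
step 27: q2 h=31  …Z::Z::[Z]::::::…
step 28: q0 h=32  …::Z::Z[:]::::::…
step 29: q1 h=33  …:Z::Z:[:]::::::…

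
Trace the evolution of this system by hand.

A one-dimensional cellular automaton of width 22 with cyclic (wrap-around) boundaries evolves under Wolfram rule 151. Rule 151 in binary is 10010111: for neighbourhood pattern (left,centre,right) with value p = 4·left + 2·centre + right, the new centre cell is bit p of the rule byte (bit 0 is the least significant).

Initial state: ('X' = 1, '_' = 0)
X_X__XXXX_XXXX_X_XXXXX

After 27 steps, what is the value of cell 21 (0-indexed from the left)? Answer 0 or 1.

0

t=0: X_X__XXXX_XXXX_X_XXXXX
t=1: __XXX_XX___XX__X__XXXX
t=2: XX_X____XXX__XXXXX_XX_
t=3: ___XXXXX_X_XX_XXX_____
t=4: XXX_XXX__X_____X_XXXXX
t=5: XX___X_XXXXXXXXX__XXXX
t=6: X_XXXX__XXXXXXX_XX_XXX
t=7: ___XX_XX_XXXXX______XX
t=8: XXX_______XXX_XXXXXX__
t=9: _X_XXXXXXX_X___XXXX_XX
t=10: _X__XXXXX__XXXX_XX____
t=11: XXXX_XXX_XX_XX____XXXX
t=12: XXX___X_______XXXX_XXX
t=13: XX_XXXXXXXXXXX_XX___XX
t=14: X___XXXXXXXXX____XXX_X
t=15: _XXX_XXXXXXX_XXXX_X___
t=16: X_X___XXXXX___XX__XXXX
t=17: __XXXX_XXX_XXX__XX_XXX
t=18: XX_XX___X___X_XX____X_
t=19: _____XXXXXXXX___XXXXX_
t=20: XXXXX_XXXXXX_XXX_XXX_X
t=21: XXXX___XXXX___X___X___
t=22: _XX_XXX_XX_XXXXXXXXXXX
t=23: _____X______XXXXXXXXX_
t=24: XXXXXXXXXXXX_XXXXXXX_X
t=25: XXXXXXXXXXX___XXXXX___
t=26: _XXXXXXXXX_XXX_XXX_XXX
t=27: __XXXXXXX___X___X___X_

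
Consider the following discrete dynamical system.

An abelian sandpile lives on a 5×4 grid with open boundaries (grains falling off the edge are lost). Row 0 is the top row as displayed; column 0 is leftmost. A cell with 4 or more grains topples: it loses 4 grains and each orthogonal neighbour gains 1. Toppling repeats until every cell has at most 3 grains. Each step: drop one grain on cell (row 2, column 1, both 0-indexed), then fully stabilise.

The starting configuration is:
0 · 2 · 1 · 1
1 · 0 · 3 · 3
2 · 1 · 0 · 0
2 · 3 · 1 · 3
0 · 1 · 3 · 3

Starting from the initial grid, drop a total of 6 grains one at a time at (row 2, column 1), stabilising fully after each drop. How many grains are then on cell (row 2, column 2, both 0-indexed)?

2

k=0  0 · 2 · 1 · 1
1 · 0 · 3 · 3
2 · 1 · 0 · 0
2 · 3 · 1 · 3
0 · 1 · 3 · 3
k=1  0 · 2 · 1 · 1
1 · 0 · 3 · 3
2 · 2 · 0 · 0
2 · 3 · 1 · 3
0 · 1 · 3 · 3
k=2  0 · 2 · 1 · 1
1 · 0 · 3 · 3
2 · 3 · 0 · 0
2 · 3 · 1 · 3
0 · 1 · 3 · 3
k=3  0 · 2 · 1 · 1
1 · 1 · 3 · 3
3 · 1 · 1 · 0
3 · 0 · 2 · 3
0 · 2 · 3 · 3
k=4  0 · 2 · 1 · 1
1 · 1 · 3 · 3
3 · 2 · 1 · 0
3 · 0 · 2 · 3
0 · 2 · 3 · 3
k=5  0 · 2 · 1 · 1
1 · 1 · 3 · 3
3 · 3 · 1 · 0
3 · 0 · 2 · 3
0 · 2 · 3 · 3
k=6  0 · 2 · 1 · 1
2 · 2 · 3 · 3
1 · 1 · 2 · 0
0 · 2 · 2 · 3
1 · 2 · 3 · 3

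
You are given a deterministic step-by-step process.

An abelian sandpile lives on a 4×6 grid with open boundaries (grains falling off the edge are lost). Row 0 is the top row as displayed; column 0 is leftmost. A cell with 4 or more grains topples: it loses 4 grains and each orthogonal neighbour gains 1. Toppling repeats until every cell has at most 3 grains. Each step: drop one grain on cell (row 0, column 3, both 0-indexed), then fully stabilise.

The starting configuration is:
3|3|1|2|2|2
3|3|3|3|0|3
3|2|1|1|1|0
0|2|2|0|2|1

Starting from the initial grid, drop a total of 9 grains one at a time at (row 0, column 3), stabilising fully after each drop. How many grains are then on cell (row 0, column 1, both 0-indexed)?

2

0) 3|3|1|2|2|2
3|3|3|3|0|3
3|2|1|1|1|0
0|2|2|0|2|1
1) 3|3|1|3|2|2
3|3|3|3|0|3
3|2|1|1|1|0
0|2|2|0|2|1
2) 1|2|0|2|3|2
2|3|2|1|1|3
1|0|3|2|1|0
1|3|2|0|2|1
3) 1|2|0|3|3|2
2|3|2|1|1|3
1|0|3|2|1|0
1|3|2|0|2|1
4) 1|2|1|1|0|3
2|3|2|2|2|3
1|0|3|2|1|0
1|3|2|0|2|1
5) 1|2|1|2|0|3
2|3|2|2|2|3
1|0|3|2|1|0
1|3|2|0|2|1
6) 1|2|1|3|0|3
2|3|2|2|2|3
1|0|3|2|1|0
1|3|2|0|2|1
7) 1|2|2|0|1|3
2|3|2|3|2|3
1|0|3|2|1|0
1|3|2|0|2|1
8) 1|2|2|1|1|3
2|3|2|3|2|3
1|0|3|2|1|0
1|3|2|0|2|1
9) 1|2|2|2|1|3
2|3|2|3|2|3
1|0|3|2|1|0
1|3|2|0|2|1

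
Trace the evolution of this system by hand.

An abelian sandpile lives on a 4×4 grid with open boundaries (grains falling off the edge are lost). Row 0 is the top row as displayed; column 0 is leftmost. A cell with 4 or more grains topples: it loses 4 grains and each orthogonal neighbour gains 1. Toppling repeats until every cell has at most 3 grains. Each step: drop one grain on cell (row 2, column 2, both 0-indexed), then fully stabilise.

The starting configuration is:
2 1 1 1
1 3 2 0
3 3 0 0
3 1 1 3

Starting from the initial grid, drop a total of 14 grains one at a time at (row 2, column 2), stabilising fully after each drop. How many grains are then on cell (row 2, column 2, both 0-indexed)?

step 0: 2 1 1 1
1 3 2 0
3 3 0 0
3 1 1 3
step 1: 2 1 1 1
1 3 2 0
3 3 1 0
3 1 1 3
step 2: 2 1 1 1
1 3 2 0
3 3 2 0
3 1 1 3
step 3: 2 1 1 1
1 3 2 0
3 3 3 0
3 1 1 3
step 4: 2 2 2 1
3 1 0 1
1 2 2 1
0 3 2 3
step 5: 2 2 2 1
3 1 0 1
1 2 3 1
0 3 2 3
step 6: 2 2 2 1
3 1 1 1
1 3 0 2
0 3 3 3
step 7: 2 2 2 1
3 1 1 1
1 3 1 2
0 3 3 3
step 8: 2 2 2 1
3 1 1 1
1 3 2 2
0 3 3 3
step 9: 2 2 2 1
3 1 1 1
1 3 3 2
0 3 3 3
step 10: 2 2 2 1
3 2 2 2
2 1 3 0
1 1 2 1
step 11: 2 2 2 1
3 2 3 2
2 2 0 1
1 1 3 1
step 12: 2 2 2 1
3 2 3 2
2 2 1 1
1 1 3 1
step 13: 2 2 2 1
3 2 3 2
2 2 2 1
1 1 3 1
step 14: 2 2 2 1
3 2 3 2
2 2 3 1
1 1 3 1

3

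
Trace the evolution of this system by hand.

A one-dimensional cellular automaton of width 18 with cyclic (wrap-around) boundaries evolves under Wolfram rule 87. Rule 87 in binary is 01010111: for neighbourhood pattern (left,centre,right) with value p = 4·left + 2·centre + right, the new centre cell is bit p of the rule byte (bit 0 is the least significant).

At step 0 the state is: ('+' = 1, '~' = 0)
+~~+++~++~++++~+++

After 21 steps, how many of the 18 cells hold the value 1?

0) +~~+++~++~++++~+++
1) +++~~+~~+~~~~+~~~~
2) ~~++++++++++++++++
3) ++~~~~~~~~~~~~~~~+
4) ~++++++++++++++++~
5) +~~~~~~~~~~~~~~~++
6) ++++++++++++++++~~
7) ~~~~~~~~~~~~~~~+++
8) +++++++++++++++~~+
9) ~~~~~~~~~~~~~~+++~
10) ++++++++++++++~~++
11) ~~~~~~~~~~~~~+++~~
12) +++++++++++++~~+++
13) ~~~~~~~~~~~~+++~~~
14) ++++++++++++~~++++
15) ~~~~~~~~~~~+++~~~~
16) +++++++++++~~+++++
17) ~~~~~~~~~~+++~~~~~
18) ++++++++++~~++++++
19) ~~~~~~~~~+++~~~~~~
20) +++++++++~~+++++++
21) ~~~~~~~~+++~~~~~~~

3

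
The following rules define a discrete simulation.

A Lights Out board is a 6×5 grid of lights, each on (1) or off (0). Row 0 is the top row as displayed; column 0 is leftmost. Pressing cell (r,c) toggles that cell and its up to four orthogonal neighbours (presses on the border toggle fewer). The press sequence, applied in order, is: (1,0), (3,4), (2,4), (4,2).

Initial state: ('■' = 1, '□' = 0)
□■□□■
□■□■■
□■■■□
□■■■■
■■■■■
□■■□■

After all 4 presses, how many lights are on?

13

k=0  □■□□■
□■□■■
□■■■□
□■■■■
■■■■■
□■■□■
k=1  ■■□□■
■□□■■
■■■■□
□■■■■
■■■■■
□■■□■
k=2  ■■□□■
■□□■■
■■■■■
□■■□□
■■■■□
□■■□■
k=3  ■■□□■
■□□■□
■■■□□
□■■□■
■■■■□
□■■□■
k=4  ■■□□■
■□□■□
■■■□□
□■□□■
■□□□□
□■□□■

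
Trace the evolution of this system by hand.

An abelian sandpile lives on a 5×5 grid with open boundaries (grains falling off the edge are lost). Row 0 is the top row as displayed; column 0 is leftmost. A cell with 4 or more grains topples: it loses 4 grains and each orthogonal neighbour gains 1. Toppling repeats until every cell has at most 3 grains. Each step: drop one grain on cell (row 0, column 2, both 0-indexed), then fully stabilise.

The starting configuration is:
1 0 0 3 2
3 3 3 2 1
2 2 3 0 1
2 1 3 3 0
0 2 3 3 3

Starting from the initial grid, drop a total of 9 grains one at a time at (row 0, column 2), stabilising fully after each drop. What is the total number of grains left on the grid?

k=0  1 0 0 3 2
3 3 3 2 1
2 2 3 0 1
2 1 3 3 0
0 2 3 3 3
k=1  1 0 1 3 2
3 3 3 2 1
2 2 3 0 1
2 1 3 3 0
0 2 3 3 3
k=2  1 0 2 3 2
3 3 3 2 1
2 2 3 0 1
2 1 3 3 0
0 2 3 3 3
k=3  1 0 3 3 2
3 3 3 2 1
2 2 3 0 1
2 1 3 3 0
0 2 3 3 3
k=4  2 2 2 1 3
1 2 3 0 2
0 1 2 3 1
3 3 2 1 2
0 3 1 2 0
k=5  2 2 3 1 3
1 2 3 0 2
0 1 2 3 1
3 3 2 1 2
0 3 1 2 0
k=6  2 3 1 2 3
1 3 0 1 2
0 1 3 3 1
3 3 2 1 2
0 3 1 2 0
k=7  2 3 2 2 3
1 3 0 1 2
0 1 3 3 1
3 3 2 1 2
0 3 1 2 0
k=8  2 3 3 2 3
1 3 0 1 2
0 1 3 3 1
3 3 2 1 2
0 3 1 2 0
k=9  3 1 1 3 3
2 0 2 1 2
0 2 3 3 1
3 3 2 1 2
0 3 1 2 0

44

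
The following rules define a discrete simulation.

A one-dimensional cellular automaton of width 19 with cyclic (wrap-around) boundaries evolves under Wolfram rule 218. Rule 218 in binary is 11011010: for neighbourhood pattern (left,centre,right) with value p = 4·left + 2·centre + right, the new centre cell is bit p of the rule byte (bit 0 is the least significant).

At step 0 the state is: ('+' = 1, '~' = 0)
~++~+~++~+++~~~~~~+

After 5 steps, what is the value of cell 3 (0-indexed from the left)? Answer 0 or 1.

t=0: ~++~+~++~+++~~~~~~+
t=1: ~++~~~++~++++~~~~+~
t=2: ++++~+++~+++++~~+~+
t=3: ++++~+++~+++++++~~+
t=4: ++++~+++~++++++++++
t=5: ++++~+++~++++++++++

1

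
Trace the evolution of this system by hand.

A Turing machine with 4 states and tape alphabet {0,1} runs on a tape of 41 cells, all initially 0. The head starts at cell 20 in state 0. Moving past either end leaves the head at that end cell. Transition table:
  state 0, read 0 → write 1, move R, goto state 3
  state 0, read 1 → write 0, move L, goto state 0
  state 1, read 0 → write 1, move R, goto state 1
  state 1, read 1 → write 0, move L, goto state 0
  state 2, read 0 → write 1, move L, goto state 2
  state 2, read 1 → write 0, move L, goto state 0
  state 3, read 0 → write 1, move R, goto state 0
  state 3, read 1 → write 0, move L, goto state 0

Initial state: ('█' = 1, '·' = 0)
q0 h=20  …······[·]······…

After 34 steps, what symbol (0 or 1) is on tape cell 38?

[0] q0 h=20  …······[·]······…
[1] q3 h=21  …·····█[·]······…
[2] q0 h=22  …····██[·]······…
[3] q3 h=23  …···███[·]······…
[4] q0 h=24  …··████[·]······…
[5] q3 h=25  …·█████[·]······…
[6] q0 h=26  …██████[·]······…
[7] q3 h=27  …██████[·]······…
[8] q0 h=28  …██████[·]······…
[9] q3 h=29  …██████[·]······…
[10] q0 h=30  …██████[·]······…
[11] q3 h=31  …██████[·]······…
[12] q0 h=32  …██████[·]······…
[13] q3 h=33  …██████[·]······…
[14] q0 h=34  …██████[·]······|
[15] q3 h=35  …██████[·]·····|
[16] q0 h=36  …██████[·]····|
[17] q3 h=37  …██████[·]···|
[18] q0 h=38  …██████[·]··|
[19] q3 h=39  …██████[·]·|
[20] q0 h=40  …██████[·]|
[21] q3 h=40  …██████[█]|
[22] q0 h=39  …██████[█]·|
[23] q0 h=38  …██████[█]··|
[24] q0 h=37  …██████[█]···|
[25] q0 h=36  …██████[█]····|
[26] q0 h=35  …██████[█]·····|
[27] q0 h=34  …██████[█]······|
[28] q0 h=33  …██████[█]······…
[29] q0 h=32  …██████[█]······…
[30] q0 h=31  …██████[█]······…
[31] q0 h=30  …██████[█]······…
[32] q0 h=29  …██████[█]······…
[33] q0 h=28  …██████[█]······…
[34] q0 h=27  …██████[█]······…

0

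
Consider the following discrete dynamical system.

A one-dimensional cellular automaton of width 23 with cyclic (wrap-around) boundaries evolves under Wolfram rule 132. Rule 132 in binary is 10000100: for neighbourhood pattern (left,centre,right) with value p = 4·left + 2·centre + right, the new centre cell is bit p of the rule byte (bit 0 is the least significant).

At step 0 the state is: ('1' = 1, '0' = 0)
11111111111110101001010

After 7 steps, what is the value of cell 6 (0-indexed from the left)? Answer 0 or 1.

1

step 0: 11111111111110101001010
step 1: 01111111111100101001010
step 2: 00111111111000101001010
step 3: 00011111110000101001010
step 4: 00001111100000101001010
step 5: 00000111000000101001010
step 6: 00000010000000101001010
step 7: 00000010000000101001010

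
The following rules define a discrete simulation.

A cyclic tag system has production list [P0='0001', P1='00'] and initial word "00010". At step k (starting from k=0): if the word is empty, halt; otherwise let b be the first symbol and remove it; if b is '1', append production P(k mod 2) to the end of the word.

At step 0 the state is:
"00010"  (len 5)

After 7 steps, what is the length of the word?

[0] "00010"  (len 5)
[1] "0010"  (len 4)
[2] "010"  (len 3)
[3] "10"  (len 2)
[4] "000"  (len 3)
[5] "00"  (len 2)
[6] "0"  (len 1)
[7] (halted — word empty)

0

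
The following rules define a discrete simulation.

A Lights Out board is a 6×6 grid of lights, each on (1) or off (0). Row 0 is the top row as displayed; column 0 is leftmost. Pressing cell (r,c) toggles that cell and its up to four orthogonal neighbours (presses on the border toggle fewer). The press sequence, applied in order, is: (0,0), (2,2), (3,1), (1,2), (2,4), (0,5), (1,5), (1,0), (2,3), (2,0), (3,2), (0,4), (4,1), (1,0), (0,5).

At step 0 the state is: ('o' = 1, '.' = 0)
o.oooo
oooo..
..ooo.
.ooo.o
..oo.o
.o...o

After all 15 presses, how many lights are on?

19

gen 0: o.oooo
oooo..
..ooo.
.ooo.o
..oo.o
.o...o
gen 1: .ooooo
.ooo..
..ooo.
.ooo.o
..oo.o
.o...o
gen 2: .ooooo
.o.o..
.o..o.
.o.o.o
..oo.o
.o...o
gen 3: .ooooo
.o.o..
....o.
o.oo.o
.ooo.o
.o...o
gen 4: .o.ooo
..o...
..o.o.
o.oo.o
.ooo.o
.o...o
gen 5: .o.ooo
..o.o.
..oo.o
o.oooo
.ooo.o
.o...o
gen 6: .o.o..
..o.oo
..oo.o
o.oooo
.ooo.o
.o...o
gen 7: .o.o.o
..o...
..oo..
o.oooo
.ooo.o
.o...o
gen 8: oo.o.o
ooo...
o.oo..
o.oooo
.ooo.o
.o...o
gen 9: oo.o.o
oooo..
o...o.
o.o.oo
.ooo.o
.o...o
gen 10: oo.o.o
.ooo..
.o..o.
..o.oo
.ooo.o
.o...o
gen 11: oo.o.o
.ooo..
.oo.o.
.o.ooo
.o.o.o
.o...o
gen 12: oo..o.
.oooo.
.oo.o.
.o.ooo
.o.o.o
.o...o
gen 13: oo..o.
.oooo.
.oo.o.
...ooo
o.oo.o
.....o
gen 14: .o..o.
o.ooo.
ooo.o.
...ooo
o.oo.o
.....o
gen 15: .o...o
o.oooo
ooo.o.
...ooo
o.oo.o
.....o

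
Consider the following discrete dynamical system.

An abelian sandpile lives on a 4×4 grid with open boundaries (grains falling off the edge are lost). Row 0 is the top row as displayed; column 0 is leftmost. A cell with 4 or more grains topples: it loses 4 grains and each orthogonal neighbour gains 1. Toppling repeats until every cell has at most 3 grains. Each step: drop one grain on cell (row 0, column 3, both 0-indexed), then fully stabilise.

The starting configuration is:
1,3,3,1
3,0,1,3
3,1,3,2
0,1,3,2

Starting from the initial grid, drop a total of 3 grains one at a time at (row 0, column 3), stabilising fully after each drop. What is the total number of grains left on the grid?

[0] 1,3,3,1
3,0,1,3
3,1,3,2
0,1,3,2
[1] 1,3,3,2
3,0,1,3
3,1,3,2
0,1,3,2
[2] 1,3,3,3
3,0,1,3
3,1,3,2
0,1,3,2
[3] 2,0,1,2
3,1,3,0
3,1,3,3
0,1,3,2

28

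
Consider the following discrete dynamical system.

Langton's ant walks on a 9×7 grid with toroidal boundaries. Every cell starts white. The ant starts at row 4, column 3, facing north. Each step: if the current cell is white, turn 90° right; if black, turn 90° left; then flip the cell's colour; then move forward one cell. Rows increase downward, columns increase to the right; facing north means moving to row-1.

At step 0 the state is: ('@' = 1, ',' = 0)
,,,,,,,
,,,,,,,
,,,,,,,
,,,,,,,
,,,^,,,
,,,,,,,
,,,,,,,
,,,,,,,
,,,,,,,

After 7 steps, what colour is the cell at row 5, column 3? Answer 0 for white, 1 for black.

1

0) ,,,,,,,
,,,,,,,
,,,,,,,
,,,,,,,
,,,^,,,
,,,,,,,
,,,,,,,
,,,,,,,
,,,,,,,
1) ,,,,,,,
,,,,,,,
,,,,,,,
,,,,,,,
,,,@>,,
,,,,,,,
,,,,,,,
,,,,,,,
,,,,,,,
2) ,,,,,,,
,,,,,,,
,,,,,,,
,,,,,,,
,,,@@,,
,,,,v,,
,,,,,,,
,,,,,,,
,,,,,,,
3) ,,,,,,,
,,,,,,,
,,,,,,,
,,,,,,,
,,,@@,,
,,,<@,,
,,,,,,,
,,,,,,,
,,,,,,,
4) ,,,,,,,
,,,,,,,
,,,,,,,
,,,,,,,
,,,^@,,
,,,@@,,
,,,,,,,
,,,,,,,
,,,,,,,
5) ,,,,,,,
,,,,,,,
,,,,,,,
,,,,,,,
,,<,@,,
,,,@@,,
,,,,,,,
,,,,,,,
,,,,,,,
6) ,,,,,,,
,,,,,,,
,,,,,,,
,,^,,,,
,,@,@,,
,,,@@,,
,,,,,,,
,,,,,,,
,,,,,,,
7) ,,,,,,,
,,,,,,,
,,,,,,,
,,@>,,,
,,@,@,,
,,,@@,,
,,,,,,,
,,,,,,,
,,,,,,,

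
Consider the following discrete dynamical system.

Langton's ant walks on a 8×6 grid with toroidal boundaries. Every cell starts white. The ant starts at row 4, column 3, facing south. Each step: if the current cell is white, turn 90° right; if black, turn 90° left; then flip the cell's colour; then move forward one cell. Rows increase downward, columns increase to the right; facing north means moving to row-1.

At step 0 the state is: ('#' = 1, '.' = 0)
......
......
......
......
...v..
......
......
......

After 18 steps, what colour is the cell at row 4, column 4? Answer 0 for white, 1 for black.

0) ......
......
......
......
...v..
......
......
......
1) ......
......
......
......
..<#..
......
......
......
2) ......
......
......
..^...
..##..
......
......
......
3) ......
......
......
..#>..
..##..
......
......
......
4) ......
......
......
..##..
..#v..
......
......
......
5) ......
......
......
..##..
..#.>.
......
......
......
6) ......
......
......
..##..
..#.#.
....v.
......
......
7) ......
......
......
..##..
..#.#.
...<#.
......
......
8) ......
......
......
..##..
..#^#.
...##.
......
......
9) ......
......
......
..##..
..##>.
...##.
......
......
10) ......
......
......
..##^.
..##..
...##.
......
......
11) ......
......
......
..###>
..##..
...##.
......
......
12) ......
......
......
..####
..##.v
...##.
......
......
13) ......
......
......
..####
..##<#
...##.
......
......
14) ......
......
......
..##^#
..####
...##.
......
......
15) ......
......
......
..#<.#
..####
...##.
......
......
16) ......
......
......
..#..#
..#v##
...##.
......
......
17) ......
......
......
..#..#
..#.>#
...##.
......
......
18) ......
......
......
..#.^#
..#..#
...##.
......
......

0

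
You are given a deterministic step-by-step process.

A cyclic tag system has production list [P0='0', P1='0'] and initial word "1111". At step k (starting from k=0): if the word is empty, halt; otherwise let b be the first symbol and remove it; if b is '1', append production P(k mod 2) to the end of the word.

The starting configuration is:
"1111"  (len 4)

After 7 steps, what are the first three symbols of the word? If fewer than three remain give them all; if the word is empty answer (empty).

0

step 0: "1111"  (len 4)
step 1: "1110"  (len 4)
step 2: "1100"  (len 4)
step 3: "1000"  (len 4)
step 4: "0000"  (len 4)
step 5: "000"  (len 3)
step 6: "00"  (len 2)
step 7: "0"  (len 1)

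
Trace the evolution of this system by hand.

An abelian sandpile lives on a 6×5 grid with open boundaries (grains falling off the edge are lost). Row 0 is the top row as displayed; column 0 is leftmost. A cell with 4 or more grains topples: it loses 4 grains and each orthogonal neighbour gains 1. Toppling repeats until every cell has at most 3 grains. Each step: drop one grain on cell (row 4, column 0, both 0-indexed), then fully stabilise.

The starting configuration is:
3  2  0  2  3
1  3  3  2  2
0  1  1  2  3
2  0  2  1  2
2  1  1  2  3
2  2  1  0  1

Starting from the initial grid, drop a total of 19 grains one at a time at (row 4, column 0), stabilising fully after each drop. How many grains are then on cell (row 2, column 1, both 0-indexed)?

2

step 0: 3  2  0  2  3
1  3  3  2  2
0  1  1  2  3
2  0  2  1  2
2  1  1  2  3
2  2  1  0  1
step 1: 3  2  0  2  3
1  3  3  2  2
0  1  1  2  3
2  0  2  1  2
3  1  1  2  3
2  2  1  0  1
step 2: 3  2  0  2  3
1  3  3  2  2
0  1  1  2  3
3  0  2  1  2
0  2  1  2  3
3  2  1  0  1
step 3: 3  2  0  2  3
1  3  3  2  2
0  1  1  2  3
3  0  2  1  2
1  2  1  2  3
3  2  1  0  1
step 4: 3  2  0  2  3
1  3  3  2  2
0  1  1  2  3
3  0  2  1  2
2  2  1  2  3
3  2  1  0  1
step 5: 3  2  0  2  3
1  3  3  2  2
0  1  1  2  3
3  0  2  1  2
3  2  1  2  3
3  2  1  0  1
step 6: 3  2  0  2  3
1  3  3  2  2
1  1  1  2  3
0  1  2  1  2
2  3  1  2  3
0  3  1  0  1
step 7: 3  2  0  2  3
1  3  3  2  2
1  1  1  2  3
0  1  2  1  2
3  3  1  2  3
0  3  1  0  1
step 8: 3  2  0  2  3
1  3  3  2  2
1  1  1  2  3
1  2  2  1  2
1  1  2  2  3
2  0  2  0  1
step 9: 3  2  0  2  3
1  3  3  2  2
1  1  1  2  3
1  2  2  1  2
2  1  2  2  3
2  0  2  0  1
step 10: 3  2  0  2  3
1  3  3  2  2
1  1  1  2  3
1  2  2  1  2
3  1  2  2  3
2  0  2  0  1
step 11: 3  2  0  2  3
1  3  3  2  2
1  1  1  2  3
2  2  2  1  2
0  2  2  2  3
3  0  2  0  1
step 12: 3  2  0  2  3
1  3  3  2  2
1  1  1  2  3
2  2  2  1  2
1  2  2  2  3
3  0  2  0  1
step 13: 3  2  0  2  3
1  3  3  2  2
1  1  1  2  3
2  2  2  1  2
2  2  2  2  3
3  0  2  0  1
step 14: 3  2  0  2  3
1  3  3  2  2
1  1  1  2  3
2  2  2  1  2
3  2  2  2  3
3  0  2  0  1
step 15: 3  2  0  2  3
1  3  3  2  2
1  1  1  2  3
3  2  2  1  2
1  3  2  2  3
0  1  2  0  1
step 16: 3  2  0  2  3
1  3  3  2  2
1  1  1  2  3
3  2  2  1  2
2  3  2  2  3
0  1  2  0  1
step 17: 3  2  0  2  3
1  3  3  2  2
1  1  1  2  3
3  2  2  1  2
3  3  2  2  3
0  1  2  0  1
step 18: 3  2  0  2  3
1  3  3  2  2
2  2  1  2  3
1  0  3  1  2
2  1  3  2  3
1  2  2  0  1
step 19: 3  2  0  2  3
1  3  3  2  2
2  2  1  2  3
1  0  3  1  2
3  1  3  2  3
1  2  2  0  1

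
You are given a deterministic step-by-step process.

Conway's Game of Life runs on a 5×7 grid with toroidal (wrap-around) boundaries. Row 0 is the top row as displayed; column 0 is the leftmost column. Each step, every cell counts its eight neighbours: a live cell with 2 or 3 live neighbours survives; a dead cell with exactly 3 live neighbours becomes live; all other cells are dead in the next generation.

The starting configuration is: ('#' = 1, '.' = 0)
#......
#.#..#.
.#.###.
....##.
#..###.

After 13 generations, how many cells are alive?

0) #......
#.#..#.
.#.###.
....##.
#..###.
1) #..#.#.
#.##.#.
.###...
..#....
...#.#.
2) .#.#.#.
#......
....#..
.#..#..
..##..#
3) ##.##.#
....#..
.......
..#.##.
##.#.#.
4) .#.#..#
#..###.
...###.
.######
.......
5) #.##.##
#......
##.....
..#...#
.#....#
6) ..#..#.
..#....
##....#
..#...#
.#.#...
7) .###...
#.#...#
###...#
..#...#
.#.#...
8) ...#...
......#
..##.#.
...#..#
##.#...
9) #.#....
..###..
..#####
##.#..#
#..##..
10) ..#....
......#
......#
.#.....
...##..
11) ...#...
.......
#......
.......
..##...
12) ..##...
.......
.......
.......
..##...
13) ..##...
.......
.......
.......
..##...

4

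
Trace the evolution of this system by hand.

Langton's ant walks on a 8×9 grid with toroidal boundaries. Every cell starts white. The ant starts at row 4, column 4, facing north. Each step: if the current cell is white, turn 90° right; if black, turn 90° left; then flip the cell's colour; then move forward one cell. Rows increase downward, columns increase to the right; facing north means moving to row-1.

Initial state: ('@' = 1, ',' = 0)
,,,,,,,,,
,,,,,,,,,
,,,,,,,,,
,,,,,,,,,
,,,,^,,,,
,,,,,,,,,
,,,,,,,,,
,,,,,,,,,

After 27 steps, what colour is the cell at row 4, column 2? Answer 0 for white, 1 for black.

1

k=0  ,,,,,,,,,
,,,,,,,,,
,,,,,,,,,
,,,,,,,,,
,,,,^,,,,
,,,,,,,,,
,,,,,,,,,
,,,,,,,,,
k=1  ,,,,,,,,,
,,,,,,,,,
,,,,,,,,,
,,,,,,,,,
,,,,@>,,,
,,,,,,,,,
,,,,,,,,,
,,,,,,,,,
k=2  ,,,,,,,,,
,,,,,,,,,
,,,,,,,,,
,,,,,,,,,
,,,,@@,,,
,,,,,v,,,
,,,,,,,,,
,,,,,,,,,
k=3  ,,,,,,,,,
,,,,,,,,,
,,,,,,,,,
,,,,,,,,,
,,,,@@,,,
,,,,<@,,,
,,,,,,,,,
,,,,,,,,,
k=4  ,,,,,,,,,
,,,,,,,,,
,,,,,,,,,
,,,,,,,,,
,,,,^@,,,
,,,,@@,,,
,,,,,,,,,
,,,,,,,,,
k=5  ,,,,,,,,,
,,,,,,,,,
,,,,,,,,,
,,,,,,,,,
,,,<,@,,,
,,,,@@,,,
,,,,,,,,,
,,,,,,,,,
k=6  ,,,,,,,,,
,,,,,,,,,
,,,,,,,,,
,,,^,,,,,
,,,@,@,,,
,,,,@@,,,
,,,,,,,,,
,,,,,,,,,
k=7  ,,,,,,,,,
,,,,,,,,,
,,,,,,,,,
,,,@>,,,,
,,,@,@,,,
,,,,@@,,,
,,,,,,,,,
,,,,,,,,,
k=8  ,,,,,,,,,
,,,,,,,,,
,,,,,,,,,
,,,@@,,,,
,,,@v@,,,
,,,,@@,,,
,,,,,,,,,
,,,,,,,,,
k=9  ,,,,,,,,,
,,,,,,,,,
,,,,,,,,,
,,,@@,,,,
,,,<@@,,,
,,,,@@,,,
,,,,,,,,,
,,,,,,,,,
k=10  ,,,,,,,,,
,,,,,,,,,
,,,,,,,,,
,,,@@,,,,
,,,,@@,,,
,,,v@@,,,
,,,,,,,,,
,,,,,,,,,
k=11  ,,,,,,,,,
,,,,,,,,,
,,,,,,,,,
,,,@@,,,,
,,,,@@,,,
,,<@@@,,,
,,,,,,,,,
,,,,,,,,,
k=12  ,,,,,,,,,
,,,,,,,,,
,,,,,,,,,
,,,@@,,,,
,,^,@@,,,
,,@@@@,,,
,,,,,,,,,
,,,,,,,,,
k=13  ,,,,,,,,,
,,,,,,,,,
,,,,,,,,,
,,,@@,,,,
,,@>@@,,,
,,@@@@,,,
,,,,,,,,,
,,,,,,,,,
k=14  ,,,,,,,,,
,,,,,,,,,
,,,,,,,,,
,,,@@,,,,
,,@@@@,,,
,,@v@@,,,
,,,,,,,,,
,,,,,,,,,
k=15  ,,,,,,,,,
,,,,,,,,,
,,,,,,,,,
,,,@@,,,,
,,@@@@,,,
,,@,>@,,,
,,,,,,,,,
,,,,,,,,,
k=16  ,,,,,,,,,
,,,,,,,,,
,,,,,,,,,
,,,@@,,,,
,,@@^@,,,
,,@,,@,,,
,,,,,,,,,
,,,,,,,,,
k=17  ,,,,,,,,,
,,,,,,,,,
,,,,,,,,,
,,,@@,,,,
,,@<,@,,,
,,@,,@,,,
,,,,,,,,,
,,,,,,,,,
k=18  ,,,,,,,,,
,,,,,,,,,
,,,,,,,,,
,,,@@,,,,
,,@,,@,,,
,,@v,@,,,
,,,,,,,,,
,,,,,,,,,
k=19  ,,,,,,,,,
,,,,,,,,,
,,,,,,,,,
,,,@@,,,,
,,@,,@,,,
,,<@,@,,,
,,,,,,,,,
,,,,,,,,,
k=20  ,,,,,,,,,
,,,,,,,,,
,,,,,,,,,
,,,@@,,,,
,,@,,@,,,
,,,@,@,,,
,,v,,,,,,
,,,,,,,,,
k=21  ,,,,,,,,,
,,,,,,,,,
,,,,,,,,,
,,,@@,,,,
,,@,,@,,,
,,,@,@,,,
,<@,,,,,,
,,,,,,,,,
k=22  ,,,,,,,,,
,,,,,,,,,
,,,,,,,,,
,,,@@,,,,
,,@,,@,,,
,^,@,@,,,
,@@,,,,,,
,,,,,,,,,
k=23  ,,,,,,,,,
,,,,,,,,,
,,,,,,,,,
,,,@@,,,,
,,@,,@,,,
,@>@,@,,,
,@@,,,,,,
,,,,,,,,,
k=24  ,,,,,,,,,
,,,,,,,,,
,,,,,,,,,
,,,@@,,,,
,,@,,@,,,
,@@@,@,,,
,@v,,,,,,
,,,,,,,,,
k=25  ,,,,,,,,,
,,,,,,,,,
,,,,,,,,,
,,,@@,,,,
,,@,,@,,,
,@@@,@,,,
,@,>,,,,,
,,,,,,,,,
k=26  ,,,,,,,,,
,,,,,,,,,
,,,,,,,,,
,,,@@,,,,
,,@,,@,,,
,@@@,@,,,
,@,@,,,,,
,,,v,,,,,
k=27  ,,,,,,,,,
,,,,,,,,,
,,,,,,,,,
,,,@@,,,,
,,@,,@,,,
,@@@,@,,,
,@,@,,,,,
,,<@,,,,,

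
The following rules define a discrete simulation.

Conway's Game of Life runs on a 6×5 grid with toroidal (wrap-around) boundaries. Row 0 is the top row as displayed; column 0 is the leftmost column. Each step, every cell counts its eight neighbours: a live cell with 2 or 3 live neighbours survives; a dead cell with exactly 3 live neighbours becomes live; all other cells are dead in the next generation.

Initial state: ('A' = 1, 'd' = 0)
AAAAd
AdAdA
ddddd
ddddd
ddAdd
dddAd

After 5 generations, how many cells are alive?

step 0: AAAAd
AdAdA
ddddd
ddddd
ddAdd
dddAd
step 1: Adddd
AdAdA
ddddd
ddddd
ddddd
dddAA
step 2: AAddd
AAddA
ddddd
ddddd
ddddd
ddddA
step 3: dAddd
dAddA
Adddd
ddddd
ddddd
Adddd
step 4: dAddd
dAddd
Adddd
ddddd
ddddd
ddddd
step 5: ddddd
AAddd
ddddd
ddddd
ddddd
ddddd

2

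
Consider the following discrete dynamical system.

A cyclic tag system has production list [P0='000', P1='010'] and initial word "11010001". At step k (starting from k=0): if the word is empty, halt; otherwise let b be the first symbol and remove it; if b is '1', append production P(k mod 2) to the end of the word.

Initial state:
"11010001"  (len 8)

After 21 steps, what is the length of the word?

0) "11010001"  (len 8)
1) "1010001000"  (len 10)
2) "010001000010"  (len 12)
3) "10001000010"  (len 11)
4) "0001000010010"  (len 13)
5) "001000010010"  (len 12)
6) "01000010010"  (len 11)
7) "1000010010"  (len 10)
8) "000010010010"  (len 12)
9) "00010010010"  (len 11)
10) "0010010010"  (len 10)
11) "010010010"  (len 9)
12) "10010010"  (len 8)
13) "0010010000"  (len 10)
14) "010010000"  (len 9)
15) "10010000"  (len 8)
16) "0010000010"  (len 10)
17) "010000010"  (len 9)
18) "10000010"  (len 8)
19) "0000010000"  (len 10)
20) "000010000"  (len 9)
21) "00010000"  (len 8)

8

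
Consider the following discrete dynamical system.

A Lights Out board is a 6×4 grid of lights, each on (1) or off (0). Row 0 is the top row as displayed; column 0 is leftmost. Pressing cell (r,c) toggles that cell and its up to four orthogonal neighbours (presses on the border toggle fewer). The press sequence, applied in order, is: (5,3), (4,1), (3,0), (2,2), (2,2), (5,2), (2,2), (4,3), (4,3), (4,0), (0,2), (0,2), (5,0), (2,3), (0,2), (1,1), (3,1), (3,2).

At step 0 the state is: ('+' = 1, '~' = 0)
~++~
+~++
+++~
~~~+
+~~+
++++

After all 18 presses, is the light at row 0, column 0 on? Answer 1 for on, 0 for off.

0) ~++~
+~++
+++~
~~~+
+~~+
++++
1) ~++~
+~++
+++~
~~~+
+~~~
++~~
2) ~++~
+~++
+++~
~+~+
~++~
+~~~
3) ~++~
+~++
~++~
+~~+
+++~
+~~~
4) ~++~
+~~+
~~~+
+~++
+++~
+~~~
5) ~++~
+~++
~++~
+~~+
+++~
+~~~
6) ~++~
+~++
~++~
+~~+
++~~
++++
7) ~++~
+~~+
~~~+
+~++
++~~
++++
8) ~++~
+~~+
~~~+
+~+~
++++
+++~
9) ~++~
+~~+
~~~+
+~++
++~~
++++
10) ~++~
+~~+
~~~+
~~++
~~~~
~+++
11) ~~~+
+~++
~~~+
~~++
~~~~
~+++
12) ~++~
+~~+
~~~+
~~++
~~~~
~+++
13) ~++~
+~~+
~~~+
~~++
+~~~
+~++
14) ~++~
+~~~
~~+~
~~+~
+~~~
+~++
15) ~~~+
+~+~
~~+~
~~+~
+~~~
+~++
16) ~+~+
~+~~
~++~
~~+~
+~~~
+~++
17) ~+~+
~+~~
~~+~
++~~
++~~
+~++
18) ~+~+
~+~~
~~~~
+~++
+++~
+~++

0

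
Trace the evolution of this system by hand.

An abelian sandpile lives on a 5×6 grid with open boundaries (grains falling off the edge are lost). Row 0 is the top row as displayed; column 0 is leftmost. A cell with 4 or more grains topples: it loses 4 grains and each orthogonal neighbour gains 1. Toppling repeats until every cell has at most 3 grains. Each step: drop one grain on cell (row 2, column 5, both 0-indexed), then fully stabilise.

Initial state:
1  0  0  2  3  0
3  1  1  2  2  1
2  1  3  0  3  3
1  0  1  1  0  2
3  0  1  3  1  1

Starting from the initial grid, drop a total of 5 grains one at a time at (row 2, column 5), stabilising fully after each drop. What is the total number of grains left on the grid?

44

step 0: 1  0  0  2  3  0
3  1  1  2  2  1
2  1  3  0  3  3
1  0  1  1  0  2
3  0  1  3  1  1
step 1: 1  0  0  2  3  0
3  1  1  2  3  2
2  1  3  1  0  1
1  0  1  1  1  3
3  0  1  3  1  1
step 2: 1  0  0  2  3  0
3  1  1  2  3  2
2  1  3  1  0  2
1  0  1  1  1  3
3  0  1  3  1  1
step 3: 1  0  0  2  3  0
3  1  1  2  3  2
2  1  3  1  0  3
1  0  1  1  1  3
3  0  1  3  1  1
step 4: 1  0  0  2  3  0
3  1  1  2  3  3
2  1  3  1  1  1
1  0  1  1  2  0
3  0  1  3  1  2
step 5: 1  0  0  2  3  0
3  1  1  2  3  3
2  1  3  1  1  2
1  0  1  1  2  0
3  0  1  3  1  2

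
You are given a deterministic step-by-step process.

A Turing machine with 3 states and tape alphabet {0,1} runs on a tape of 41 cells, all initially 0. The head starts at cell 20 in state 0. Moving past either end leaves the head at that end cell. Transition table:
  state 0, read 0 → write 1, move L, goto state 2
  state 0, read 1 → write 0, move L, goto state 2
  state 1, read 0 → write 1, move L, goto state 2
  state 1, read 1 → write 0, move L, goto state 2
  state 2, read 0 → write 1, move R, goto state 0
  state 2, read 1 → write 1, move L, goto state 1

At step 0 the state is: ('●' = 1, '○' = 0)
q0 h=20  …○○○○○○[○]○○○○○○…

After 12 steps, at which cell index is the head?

14

[0] q0 h=20  …○○○○○○[○]○○○○○○…
[1] q2 h=19  …○○○○○○[○]●○○○○○…
[2] q0 h=20  …○○○○○●[●]○○○○○○…
[3] q2 h=19  …○○○○○○[●]○○○○○○…
[4] q1 h=18  …○○○○○○[○]●○○○○○…
[5] q2 h=17  …○○○○○○[○]●●○○○○…
[6] q0 h=18  …○○○○○●[●]●○○○○○…
[7] q2 h=17  …○○○○○○[●]○●○○○○…
[8] q1 h=16  …○○○○○○[○]●○●○○○…
[9] q2 h=15  …○○○○○○[○]●●○●○○…
[10] q0 h=16  …○○○○○●[●]●○●○○○…
[11] q2 h=15  …○○○○○○[●]○●○●○○…
[12] q1 h=14  …○○○○○○[○]●○●○●○…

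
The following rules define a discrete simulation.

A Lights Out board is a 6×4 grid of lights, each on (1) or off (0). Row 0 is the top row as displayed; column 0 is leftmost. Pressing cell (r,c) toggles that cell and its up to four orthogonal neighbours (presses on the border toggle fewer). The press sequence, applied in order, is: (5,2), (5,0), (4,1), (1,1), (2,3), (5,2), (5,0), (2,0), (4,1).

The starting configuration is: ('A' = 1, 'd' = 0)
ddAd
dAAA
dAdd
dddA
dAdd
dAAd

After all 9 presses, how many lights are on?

step 0: ddAd
dAAA
dAdd
dddA
dAdd
dAAd
step 1: ddAd
dAAA
dAdd
dddA
dAAd
dddA
step 2: ddAd
dAAA
dAdd
dddA
AAAd
AAdA
step 3: ddAd
dAAA
dAdd
dAdA
dddd
AddA
step 4: dAAd
AddA
dddd
dAdA
dddd
AddA
step 5: dAAd
Addd
ddAA
dAdd
dddd
AddA
step 6: dAAd
Addd
ddAA
dAdd
ddAd
AAAd
step 7: dAAd
Addd
ddAA
dAdd
AdAd
ddAd
step 8: dAAd
dddd
AAAA
AAdd
AdAd
ddAd
step 9: dAAd
dddd
AAAA
Addd
dAdd
dAAd

10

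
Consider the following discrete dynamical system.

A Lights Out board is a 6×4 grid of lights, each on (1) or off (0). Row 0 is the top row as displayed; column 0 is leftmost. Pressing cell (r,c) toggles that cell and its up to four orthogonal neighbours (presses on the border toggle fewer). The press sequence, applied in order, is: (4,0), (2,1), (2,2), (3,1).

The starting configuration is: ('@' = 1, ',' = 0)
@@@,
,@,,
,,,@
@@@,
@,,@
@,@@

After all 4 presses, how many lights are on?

t=0: @@@,
,@,,
,,,@
@@@,
@,,@
@,@@
t=1: @@@,
,@,,
,,,@
,@@,
,@,@
,,@@
t=2: @@@,
,,,,
@@@@
,,@,
,@,@
,,@@
t=3: @@@,
,,@,
@,,,
,,,,
,@,@
,,@@
t=4: @@@,
,,@,
@@,,
@@@,
,,,@
,,@@

12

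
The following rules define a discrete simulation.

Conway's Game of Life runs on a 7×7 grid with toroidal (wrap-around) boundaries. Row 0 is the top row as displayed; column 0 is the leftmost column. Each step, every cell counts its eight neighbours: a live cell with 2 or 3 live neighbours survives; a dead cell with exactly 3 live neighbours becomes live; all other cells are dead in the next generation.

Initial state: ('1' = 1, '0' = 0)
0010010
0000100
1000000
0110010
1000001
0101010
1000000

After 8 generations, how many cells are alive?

5

gen 0: 0010010
0000100
1000000
0110010
1000001
0101010
1000000
gen 1: 0000000
0000000
0100000
0100000
1000111
0100000
0110101
gen 2: 0000000
0000000
0000000
0100011
1100011
0111100
1110000
gen 3: 0100000
0000000
0000000
0100010
0001000
0001110
1000000
gen 4: 0000000
0000000
0000000
0000000
0011010
0001100
0000100
gen 5: 0000000
0000000
0000000
0000000
0011000
0010010
0001100
gen 6: 0000000
0000000
0000000
0000000
0011000
0010000
0001100
gen 7: 0000000
0000000
0000000
0000000
0011000
0010100
0001000
gen 8: 0000000
0000000
0000000
0000000
0011000
0010100
0001000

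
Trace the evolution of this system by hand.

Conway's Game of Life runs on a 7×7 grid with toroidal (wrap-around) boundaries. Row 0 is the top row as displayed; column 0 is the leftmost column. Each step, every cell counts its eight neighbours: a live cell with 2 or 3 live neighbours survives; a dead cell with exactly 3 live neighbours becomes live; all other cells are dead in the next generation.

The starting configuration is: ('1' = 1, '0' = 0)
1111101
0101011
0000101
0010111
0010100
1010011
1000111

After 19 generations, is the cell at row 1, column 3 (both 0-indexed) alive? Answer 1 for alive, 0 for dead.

gen 0: 1111101
0101011
0000101
0010111
0010100
1010011
1000111
gen 1: 0000000
0100000
0010000
0000101
1010100
1000000
0000000
gen 2: 0000000
0000000
0000000
0100010
1101011
0100000
0000000
gen 3: 0000000
0000000
0000000
0110110
0100111
0110001
0000000
gen 4: 0000000
0000000
0000000
1111101
0000101
0110001
0000000
gen 5: 0000000
0000000
1111000
1111101
0000101
1000010
0000000
gen 6: 0000000
0110000
0000101
0000101
0010100
0000011
0000000
gen 7: 0000000
0000000
1001000
0000100
0001101
0000010
0000000
gen 8: 0000000
0000000
0000000
0000110
0001100
0000110
0000000
gen 9: 0000000
0000000
0000000
0001110
0001000
0001110
0000000
gen 10: 0000000
0000000
0000100
0001100
0010000
0001100
0000100
gen 11: 0000000
0000000
0001100
0001100
0010000
0001100
0001100
gen 12: 0000000
0000000
0001100
0010100
0010000
0010100
0001100
gen 13: 0000000
0000000
0001100
0010100
0110000
0010100
0001100
gen 14: 0000000
0000000
0001100
0110100
0110000
0110100
0001100
gen 15: 0000000
0000000
0011100
0100100
1000000
0100100
0011100
gen 16: 0001000
0001000
0011100
0110100
1100000
0110100
0011100
gen 17: 0000000
0000000
0100100
1000100
1000000
1000100
0100100
gen 18: 0000000
0000000
0000000
1100000
1100001
1100000
0000000
gen 19: 0000000
0000000
0000000
0100001
0010001
0100001
0000000

0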